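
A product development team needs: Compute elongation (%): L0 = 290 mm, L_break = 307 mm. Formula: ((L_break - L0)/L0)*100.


Formula: Elongation (%) = ((L_break - L0) / L0) * 100
Step 1: Extension = 307 - 290 = 17 mm
Step 2: Elongation = (17 / 290) * 100
Step 3: Elongation = 0.058621 * 100 = 5.8621% ≈ 5.9%

5.9%


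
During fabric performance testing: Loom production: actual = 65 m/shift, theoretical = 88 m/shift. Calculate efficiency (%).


Formula: Efficiency% = (Actual output / Theoretical output) * 100
Efficiency% = (65 / 88) * 100
Efficiency% = 0.738636 * 100 = 73.8636% ≈ 73.9%

73.9%


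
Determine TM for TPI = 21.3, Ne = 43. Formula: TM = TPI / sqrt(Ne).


Formula: TM = TPI / sqrt(Ne)
Step 1: sqrt(Ne) = sqrt(43) = 6.5574
Step 2: TM = 21.3 / 6.5574 = 3.25

3.25 TM


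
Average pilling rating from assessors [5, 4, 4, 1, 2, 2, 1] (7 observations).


Formula: Mean = sum / count
Sum = 5 + 4 + 4 + 1 + 2 + 2 + 1 = 19
Mean = 19 / 7 = 2.7

2.7


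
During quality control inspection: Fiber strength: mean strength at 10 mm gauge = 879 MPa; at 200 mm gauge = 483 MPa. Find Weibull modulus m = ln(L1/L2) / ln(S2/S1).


Formula: m = ln(L1/L2) / ln(S2/S1)
Step 1: ln(L1/L2) = ln(10/200) = -2.99573
Step 2: S2/S1 = 483/879 = 0.54949
Step 3: ln(S2/S1) = ln(0.54949) = -0.59876
Step 4: m = -2.99573 / -0.59876 = 5.00

5.00 (Weibull m)


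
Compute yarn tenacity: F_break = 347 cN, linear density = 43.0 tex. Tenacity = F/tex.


Formula: Tenacity = Breaking force / Linear density
Tenacity = 347 cN / 43.0 tex
Tenacity = 8.07 cN/tex

8.07 cN/tex


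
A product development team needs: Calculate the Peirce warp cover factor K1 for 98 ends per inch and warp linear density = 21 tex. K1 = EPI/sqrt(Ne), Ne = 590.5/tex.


Formula: K1 = EPI / sqrt(Ne), with Ne = 590.5 / tex_warp
Step 1: Ne = 590.5 / 21 = 28.119
Step 2: sqrt(Ne) = sqrt(28.119) = 5.3027
Step 3: K1 = 98 / 5.3027 = 18.5

18.5


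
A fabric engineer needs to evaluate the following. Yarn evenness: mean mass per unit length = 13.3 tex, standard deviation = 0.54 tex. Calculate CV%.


Formula: CV% = (standard deviation / mean) * 100
Step 1: Ratio = 0.54 / 13.3 = 0.040602
Step 2: CV% = 0.040602 * 100 = 4.0602% ≈ 4.1%

4.1%


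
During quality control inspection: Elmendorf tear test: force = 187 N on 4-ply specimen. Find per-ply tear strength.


Formula: Per-ply strength = Total force / Number of plies
Per-ply = 187 N / 4
Per-ply = 46.75 N

46.75 N


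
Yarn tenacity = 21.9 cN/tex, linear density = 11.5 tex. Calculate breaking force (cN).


Formula: Breaking force = Tenacity * Linear density
F = 21.9 cN/tex * 11.5 tex
F = 251.85 cN

251.85 cN


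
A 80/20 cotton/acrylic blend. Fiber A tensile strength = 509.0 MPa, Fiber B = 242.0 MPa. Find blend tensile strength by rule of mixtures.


Formula: Blend property = (fraction_A * property_A) + (fraction_B * property_B)
Step 1: Contribution A = 80/100 * 509.0 MPa = 407.2 MPa
Step 2: Contribution B = 20/100 * 242.0 MPa = 48.4 MPa
Step 3: Blend tensile strength = 407.2 + 48.4 = 455.6 MPa

455.6 MPa


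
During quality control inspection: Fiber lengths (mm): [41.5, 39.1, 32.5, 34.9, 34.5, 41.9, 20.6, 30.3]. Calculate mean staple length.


Formula: Mean = sum of lengths / count
Sum = 41.5 + 39.1 + 32.5 + 34.9 + 34.5 + 41.9 + 20.6 + 30.3
Sum = 275.3 mm
Mean = 275.3 / 8 = 34.41 mm

34.41 mm


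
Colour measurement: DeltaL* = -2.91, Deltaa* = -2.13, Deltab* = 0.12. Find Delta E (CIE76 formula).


Formula: Delta E = sqrt(dL*^2 + da*^2 + db*^2)
Step 1: dL*^2 = (-2.91)^2 = 8.4681
Step 2: da*^2 = (-2.13)^2 = 4.5369
Step 3: db*^2 = 0.12^2 = 0.0144
Step 4: Sum = 8.4681 + 4.5369 + 0.0144 = 13.0194
Step 5: Delta E = sqrt(13.0194) = 3.61

3.61 Delta E


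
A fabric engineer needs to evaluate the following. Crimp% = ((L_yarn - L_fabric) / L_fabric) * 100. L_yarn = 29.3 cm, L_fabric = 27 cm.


Formula: Crimp% = ((L_yarn - L_fabric) / L_fabric) * 100
Step 1: Extension = 29.3 - 27 = 2.3 cm
Step 2: Crimp% = (2.3 / 27) * 100
Step 3: Crimp% = 0.085185 * 100 = 8.5185% ≈ 8.5%

8.5%


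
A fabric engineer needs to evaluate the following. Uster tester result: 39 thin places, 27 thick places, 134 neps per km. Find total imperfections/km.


Formula: Total = thin places + thick places + neps
Total = 39 + 27 + 134
Total = 200 imperfections/km

200 imperfections/km


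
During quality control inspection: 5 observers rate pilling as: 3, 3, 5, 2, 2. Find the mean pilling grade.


Formula: Mean = sum / count
Sum = 3 + 3 + 5 + 2 + 2 = 15
Mean = 15 / 5 = 3.0

3.0


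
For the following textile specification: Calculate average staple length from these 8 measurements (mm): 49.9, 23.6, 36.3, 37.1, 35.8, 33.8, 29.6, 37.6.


Formula: Mean = sum of lengths / count
Sum = 49.9 + 23.6 + 36.3 + 37.1 + 35.8 + 33.8 + 29.6 + 37.6
Sum = 283.7 mm
Mean = 283.7 / 8 = 35.46 mm

35.46 mm


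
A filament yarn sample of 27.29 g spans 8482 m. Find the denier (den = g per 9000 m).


Formula: den = (mass_g / length_m) * 9000
Substituting: den = (27.29 / 8482) * 9000
Intermediate: 27.29 / 8482 = 0.0032174 g/m
den = 0.0032174 * 9000 = 29.0 denier

29.0 denier


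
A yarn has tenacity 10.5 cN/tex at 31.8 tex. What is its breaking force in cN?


Formula: Breaking force = Tenacity * Linear density
F = 10.5 cN/tex * 31.8 tex
F = 333.90 cN

333.90 cN


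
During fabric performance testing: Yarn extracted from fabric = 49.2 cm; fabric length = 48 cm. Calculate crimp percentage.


Formula: Crimp% = ((L_yarn - L_fabric) / L_fabric) * 100
Step 1: Extension = 49.2 - 48 = 1.2 cm
Step 2: Crimp% = (1.2 / 48) * 100
Step 3: Crimp% = 0.025 * 100 = 2.5%

2.5%


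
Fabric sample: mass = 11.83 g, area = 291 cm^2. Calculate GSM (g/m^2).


Formula: GSM = mass_g / area_m2
Step 1: Convert area: 291 cm^2 = 291 / 10000 = 0.0291 m^2
Step 2: GSM = 11.83 g / 0.0291 m^2 = 406.5 g/m^2

406.5 g/m^2


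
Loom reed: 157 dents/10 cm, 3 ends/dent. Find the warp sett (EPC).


Formula: EPC = (dents per 10 cm * ends per dent) / 10
Step 1: Total ends per 10 cm = 157 * 3 = 471
Step 2: EPC = 471 / 10 = 47.1 ends/cm

47.1 ends/cm


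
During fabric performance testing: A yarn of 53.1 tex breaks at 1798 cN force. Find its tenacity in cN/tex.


Formula: Tenacity = Breaking force / Linear density
Tenacity = 1798 cN / 53.1 tex
Tenacity = 33.86 cN/tex

33.86 cN/tex


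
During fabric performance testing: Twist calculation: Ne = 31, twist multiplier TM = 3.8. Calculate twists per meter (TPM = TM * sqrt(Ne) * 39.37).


Formula: TPM = TM * sqrt(Ne) * 39.37
Step 1: sqrt(Ne) = sqrt(31) = 5.5678
Step 2: TM * sqrt(Ne) = 3.8 * 5.5678 = 21.1576
Step 3: TPM = 21.1576 * 39.37 = 833 twists/m

833 twists/m


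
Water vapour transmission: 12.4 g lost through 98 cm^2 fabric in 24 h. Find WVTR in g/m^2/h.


Formula: WVTR = mass_loss / (area * time)
Step 1: Convert area: 98 cm^2 = 0.0098 m^2
Step 2: WVTR = 12.4 g / (0.0098 m^2 * 24 h)
Step 3: WVTR = 12.4 / 0.2352 = 52.7 g/m^2/h

52.7 g/m^2/h


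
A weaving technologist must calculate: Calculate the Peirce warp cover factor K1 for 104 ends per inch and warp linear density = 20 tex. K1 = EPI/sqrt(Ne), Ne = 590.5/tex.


Formula: K1 = EPI / sqrt(Ne), with Ne = 590.5 / tex_warp
Step 1: Ne = 590.5 / 20 = 29.525
Step 2: sqrt(Ne) = sqrt(29.525) = 5.4337
Step 3: K1 = 104 / 5.4337 = 19.1

19.1


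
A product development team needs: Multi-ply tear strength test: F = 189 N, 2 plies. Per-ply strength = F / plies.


Formula: Per-ply strength = Total force / Number of plies
Per-ply = 189 N / 2
Per-ply = 94.5 N

94.5 N


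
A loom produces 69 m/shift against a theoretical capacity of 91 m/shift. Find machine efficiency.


Formula: Efficiency% = (Actual output / Theoretical output) * 100
Efficiency% = (69 / 91) * 100
Efficiency% = 0.758242 * 100 = 75.8242% ≈ 75.8%

75.8%


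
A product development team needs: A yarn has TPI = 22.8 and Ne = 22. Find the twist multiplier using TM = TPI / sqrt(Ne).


Formula: TM = TPI / sqrt(Ne)
Step 1: sqrt(Ne) = sqrt(22) = 4.6904
Step 2: TM = 22.8 / 4.6904 = 4.86

4.86 TM


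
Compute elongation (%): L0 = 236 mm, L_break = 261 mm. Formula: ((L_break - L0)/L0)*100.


Formula: Elongation (%) = ((L_break - L0) / L0) * 100
Step 1: Extension = 261 - 236 = 25 mm
Step 2: Elongation = (25 / 236) * 100
Step 3: Elongation = 0.105932 * 100 = 10.5932% ≈ 10.6%

10.6%


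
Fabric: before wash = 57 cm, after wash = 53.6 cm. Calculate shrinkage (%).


Formula: Shrinkage% = ((L_before - L_after) / L_before) * 100
Step 1: Shrinkage = 57 - 53.6 = 3.4 cm
Step 2: Shrinkage% = (3.4 / 57) * 100
Step 3: Shrinkage% = 0.059649 * 100 = 5.9649% ≈ 6.0%

6.0%


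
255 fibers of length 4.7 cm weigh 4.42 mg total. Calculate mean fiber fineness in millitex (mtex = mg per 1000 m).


Formula: fineness (mtex) = mass (mg) / total length (km) = (mass_mg / total_length_m) * 1000
Step 1: Convert fiber length: 4.7 cm = 0.047 m
Step 2: Total fiber length = 255 * 0.047 = 11.985 m
Step 3: Linear density = 4.42 mg / 11.985 m = 0.3688 mg/m
Step 4: fineness = 0.3688 * 1000 = 368.8 mtex

368.8 mtex


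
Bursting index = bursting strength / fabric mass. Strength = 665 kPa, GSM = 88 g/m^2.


Formula: Bursting Index = Bursting Strength / Fabric GSM
BI = 665 kPa / 88 g/m^2
BI = 7.557 kPa/(g/m^2)

7.557 kPa/(g/m^2)


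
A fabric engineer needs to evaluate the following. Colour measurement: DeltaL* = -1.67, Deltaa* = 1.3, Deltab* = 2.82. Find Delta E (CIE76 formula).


Formula: Delta E = sqrt(dL*^2 + da*^2 + db*^2)
Step 1: dL*^2 = (-1.67)^2 = 2.7889
Step 2: da*^2 = 1.3^2 = 1.69
Step 3: db*^2 = 2.82^2 = 7.9524
Step 4: Sum = 2.7889 + 1.69 + 7.9524 = 12.4313
Step 5: Delta E = sqrt(12.4313) = 3.53

3.53 Delta E


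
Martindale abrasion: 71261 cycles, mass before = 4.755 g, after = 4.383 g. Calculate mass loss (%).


Formula: Mass loss% = ((m_before - m_after) / m_before) * 100
Step 1: Mass loss = 4.755 - 4.383 = 0.372 g
Step 2: Ratio = 0.372 / 4.755 = 0.0782334
Step 3: Mass loss% = 0.0782334 * 100 = 7.82334% ≈ 7.82%

7.82%


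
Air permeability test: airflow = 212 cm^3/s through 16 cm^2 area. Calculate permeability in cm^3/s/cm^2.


Formula: Air Permeability = Airflow / Test Area
AP = 212 cm^3/s / 16 cm^2
AP = 13.3 cm^3/s/cm^2

13.3 cm^3/s/cm^2


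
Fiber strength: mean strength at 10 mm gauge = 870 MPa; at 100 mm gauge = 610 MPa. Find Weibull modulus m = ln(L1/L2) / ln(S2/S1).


Formula: m = ln(L1/L2) / ln(S2/S1)
Step 1: ln(L1/L2) = ln(10/100) = -2.30259
Step 2: S2/S1 = 610/870 = 0.70115
Step 3: ln(S2/S1) = ln(0.70115) = -0.35503
Step 4: m = -2.30259 / -0.35503 = 6.49

6.49 (Weibull m)


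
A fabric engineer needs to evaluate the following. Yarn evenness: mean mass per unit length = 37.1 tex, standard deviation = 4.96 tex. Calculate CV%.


Formula: CV% = (standard deviation / mean) * 100
Step 1: Ratio = 4.96 / 37.1 = 0.133693
Step 2: CV% = 0.133693 * 100 = 13.3693% ≈ 13.4%

13.4%


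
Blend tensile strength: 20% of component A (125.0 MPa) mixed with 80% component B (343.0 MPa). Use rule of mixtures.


Formula: Blend property = (fraction_A * property_A) + (fraction_B * property_B)
Step 1: Contribution A = 20/100 * 125.0 MPa = 25.0 MPa
Step 2: Contribution B = 80/100 * 343.0 MPa = 274.4 MPa
Step 3: Blend tensile strength = 25.0 + 274.4 = 299.4 MPa

299.4 MPa


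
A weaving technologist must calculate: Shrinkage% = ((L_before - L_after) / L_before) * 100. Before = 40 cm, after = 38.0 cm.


Formula: Shrinkage% = ((L_before - L_after) / L_before) * 100
Step 1: Shrinkage = 40 - 38.0 = 2.0 cm
Step 2: Shrinkage% = (2.0 / 40) * 100
Step 3: Shrinkage% = 0.05 * 100 = 5.0%

5.0%


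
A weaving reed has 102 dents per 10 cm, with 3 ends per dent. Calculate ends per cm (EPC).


Formula: EPC = (dents per 10 cm * ends per dent) / 10
Step 1: Total ends per 10 cm = 102 * 3 = 306
Step 2: EPC = 306 / 10 = 30.6 ends/cm

30.6 ends/cm


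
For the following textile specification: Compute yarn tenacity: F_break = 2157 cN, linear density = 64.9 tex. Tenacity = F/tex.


Formula: Tenacity = Breaking force / Linear density
Tenacity = 2157 cN / 64.9 tex
Tenacity = 33.24 cN/tex

33.24 cN/tex


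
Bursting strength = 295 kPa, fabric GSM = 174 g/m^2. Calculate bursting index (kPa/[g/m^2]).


Formula: Bursting Index = Bursting Strength / Fabric GSM
BI = 295 kPa / 174 g/m^2
BI = 1.695 kPa/(g/m^2)

1.695 kPa/(g/m^2)


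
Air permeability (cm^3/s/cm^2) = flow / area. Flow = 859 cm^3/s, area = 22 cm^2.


Formula: Air Permeability = Airflow / Test Area
AP = 859 cm^3/s / 22 cm^2
AP = 39.0 cm^3/s/cm^2

39.0 cm^3/s/cm^2


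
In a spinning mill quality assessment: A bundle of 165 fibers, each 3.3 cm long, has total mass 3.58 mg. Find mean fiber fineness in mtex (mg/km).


Formula: fineness (mtex) = mass (mg) / total length (km) = (mass_mg / total_length_m) * 1000
Step 1: Convert fiber length: 3.3 cm = 0.033 m
Step 2: Total fiber length = 165 * 0.033 = 5.445 m
Step 3: Linear density = 3.58 mg / 5.445 m = 0.6575 mg/m
Step 4: fineness = 0.6575 * 1000 = 657.5 mtex

657.5 mtex


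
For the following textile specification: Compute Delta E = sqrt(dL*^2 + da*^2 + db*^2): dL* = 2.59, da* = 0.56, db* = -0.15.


Formula: Delta E = sqrt(dL*^2 + da*^2 + db*^2)
Step 1: dL*^2 = 2.59^2 = 6.7081
Step 2: da*^2 = 0.56^2 = 0.3136
Step 3: db*^2 = (-0.15)^2 = 0.0225
Step 4: Sum = 6.7081 + 0.3136 + 0.0225 = 7.0442
Step 5: Delta E = sqrt(7.0442) = 2.65

2.65 Delta E


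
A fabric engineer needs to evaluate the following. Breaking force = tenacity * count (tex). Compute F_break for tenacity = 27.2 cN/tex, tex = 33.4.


Formula: Breaking force = Tenacity * Linear density
F = 27.2 cN/tex * 33.4 tex
F = 908.48 cN

908.48 cN


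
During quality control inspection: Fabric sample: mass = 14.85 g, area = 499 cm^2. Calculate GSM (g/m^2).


Formula: GSM = mass_g / area_m2
Step 1: Convert area: 499 cm^2 = 499 / 10000 = 0.0499 m^2
Step 2: GSM = 14.85 g / 0.0499 m^2 = 297.6 g/m^2

297.6 g/m^2


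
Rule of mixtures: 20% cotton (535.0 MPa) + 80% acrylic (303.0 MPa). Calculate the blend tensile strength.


Formula: Blend property = (fraction_A * property_A) + (fraction_B * property_B)
Step 1: Contribution A = 20/100 * 535.0 MPa = 107.0 MPa
Step 2: Contribution B = 80/100 * 303.0 MPa = 242.4 MPa
Step 3: Blend tensile strength = 107.0 + 242.4 = 349.4 MPa

349.4 MPa


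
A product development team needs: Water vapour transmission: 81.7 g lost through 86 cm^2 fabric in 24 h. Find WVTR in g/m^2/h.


Formula: WVTR = mass_loss / (area * time)
Step 1: Convert area: 86 cm^2 = 0.0086 m^2
Step 2: WVTR = 81.7 g / (0.0086 m^2 * 24 h)
Step 3: WVTR = 81.7 / 0.2064 = 395.8 g/m^2/h

395.8 g/m^2/h


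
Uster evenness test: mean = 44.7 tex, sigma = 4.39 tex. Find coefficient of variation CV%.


Formula: CV% = (standard deviation / mean) * 100
Step 1: Ratio = 4.39 / 44.7 = 0.09821
Step 2: CV% = 0.09821 * 100 = 9.821% ≈ 9.8%

9.8%


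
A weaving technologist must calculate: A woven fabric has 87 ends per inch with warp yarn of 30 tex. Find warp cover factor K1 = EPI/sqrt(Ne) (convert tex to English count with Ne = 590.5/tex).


Formula: K1 = EPI / sqrt(Ne), with Ne = 590.5 / tex_warp
Step 1: Ne = 590.5 / 30 = 19.683
Step 2: sqrt(Ne) = sqrt(19.683) = 4.4366
Step 3: K1 = 87 / 4.4366 = 19.6

19.6


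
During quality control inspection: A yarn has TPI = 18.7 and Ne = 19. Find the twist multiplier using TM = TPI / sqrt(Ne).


Formula: TM = TPI / sqrt(Ne)
Step 1: sqrt(Ne) = sqrt(19) = 4.3589
Step 2: TM = 18.7 / 4.3589 = 4.29

4.29 TM


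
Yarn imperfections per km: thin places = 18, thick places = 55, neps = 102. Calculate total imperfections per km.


Formula: Total = thin places + thick places + neps
Total = 18 + 55 + 102
Total = 175 imperfections/km

175 imperfections/km


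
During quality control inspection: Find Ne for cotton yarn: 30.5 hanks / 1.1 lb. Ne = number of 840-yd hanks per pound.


Formula: Ne = hanks / mass_lb
Substituting: Ne = 30.5 / 1.1
Ne = 27.7

27.7 Ne


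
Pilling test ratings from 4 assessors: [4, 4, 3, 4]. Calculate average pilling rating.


Formula: Mean = sum / count
Sum = 4 + 4 + 3 + 4 = 15
Mean = 15 / 4 = 3.8

3.8


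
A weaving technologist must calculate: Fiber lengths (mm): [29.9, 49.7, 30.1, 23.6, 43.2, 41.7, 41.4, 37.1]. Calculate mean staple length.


Formula: Mean = sum of lengths / count
Sum = 29.9 + 49.7 + 30.1 + 23.6 + 43.2 + 41.7 + 41.4 + 37.1
Sum = 296.7 mm
Mean = 296.7 / 8 = 37.09 mm

37.09 mm


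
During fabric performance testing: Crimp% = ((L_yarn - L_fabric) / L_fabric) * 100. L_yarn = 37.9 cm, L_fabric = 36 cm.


Formula: Crimp% = ((L_yarn - L_fabric) / L_fabric) * 100
Step 1: Extension = 37.9 - 36 = 1.9 cm
Step 2: Crimp% = (1.9 / 36) * 100
Step 3: Crimp% = 0.052778 * 100 = 5.2778% ≈ 5.3%

5.3%


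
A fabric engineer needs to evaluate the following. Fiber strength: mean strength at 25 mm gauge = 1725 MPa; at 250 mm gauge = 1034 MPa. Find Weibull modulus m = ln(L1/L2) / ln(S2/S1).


Formula: m = ln(L1/L2) / ln(S2/S1)
Step 1: ln(L1/L2) = ln(25/250) = -2.30259
Step 2: S2/S1 = 1034/1725 = 0.59942
Step 3: ln(S2/S1) = ln(0.59942) = -0.51179
Step 4: m = -2.30259 / -0.51179 = 4.50

4.50 (Weibull m)


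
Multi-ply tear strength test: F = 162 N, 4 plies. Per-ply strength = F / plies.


Formula: Per-ply strength = Total force / Number of plies
Per-ply = 162 N / 4
Per-ply = 40.5 N

40.5 N


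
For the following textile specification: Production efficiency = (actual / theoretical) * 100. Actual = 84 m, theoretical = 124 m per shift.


Formula: Efficiency% = (Actual output / Theoretical output) * 100
Efficiency% = (84 / 124) * 100
Efficiency% = 0.677419 * 100 = 67.7419% ≈ 67.7%

67.7%


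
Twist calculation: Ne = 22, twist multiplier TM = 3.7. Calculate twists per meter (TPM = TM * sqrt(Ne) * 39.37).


Formula: TPM = TM * sqrt(Ne) * 39.37
Step 1: sqrt(Ne) = sqrt(22) = 4.6904
Step 2: TM * sqrt(Ne) = 3.7 * 4.6904 = 17.3545
Step 3: TPM = 17.3545 * 39.37 = 683 twists/m

683 twists/m


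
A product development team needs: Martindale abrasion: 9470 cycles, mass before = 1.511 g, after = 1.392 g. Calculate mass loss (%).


Formula: Mass loss% = ((m_before - m_after) / m_before) * 100
Step 1: Mass loss = 1.511 - 1.392 = 0.119 g
Step 2: Ratio = 0.119 / 1.511 = 0.0787558
Step 3: Mass loss% = 0.0787558 * 100 = 7.87558% ≈ 7.88%

7.88%


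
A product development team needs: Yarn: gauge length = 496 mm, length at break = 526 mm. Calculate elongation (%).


Formula: Elongation (%) = ((L_break - L0) / L0) * 100
Step 1: Extension = 526 - 496 = 30 mm
Step 2: Elongation = (30 / 496) * 100
Step 3: Elongation = 0.060484 * 100 = 6.0484% ≈ 6.0%

6.0%


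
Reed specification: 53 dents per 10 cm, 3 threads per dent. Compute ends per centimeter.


Formula: EPC = (dents per 10 cm * ends per dent) / 10
Step 1: Total ends per 10 cm = 53 * 3 = 159
Step 2: EPC = 159 / 10 = 15.9 ends/cm

15.9 ends/cm


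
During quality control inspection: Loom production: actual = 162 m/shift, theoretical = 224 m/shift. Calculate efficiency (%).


Formula: Efficiency% = (Actual output / Theoretical output) * 100
Efficiency% = (162 / 224) * 100
Efficiency% = 0.723214 * 100 = 72.3214% ≈ 72.3%

72.3%


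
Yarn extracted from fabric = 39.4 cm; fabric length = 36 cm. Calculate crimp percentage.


Formula: Crimp% = ((L_yarn - L_fabric) / L_fabric) * 100
Step 1: Extension = 39.4 - 36 = 3.4 cm
Step 2: Crimp% = (3.4 / 36) * 100
Step 3: Crimp% = 0.094444 * 100 = 9.4444% ≈ 9.4%

9.4%


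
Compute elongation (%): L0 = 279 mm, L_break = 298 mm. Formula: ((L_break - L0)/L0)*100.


Formula: Elongation (%) = ((L_break - L0) / L0) * 100
Step 1: Extension = 298 - 279 = 19 mm
Step 2: Elongation = (19 / 279) * 100
Step 3: Elongation = 0.0681 * 100 = 6.81% ≈ 6.8%

6.8%


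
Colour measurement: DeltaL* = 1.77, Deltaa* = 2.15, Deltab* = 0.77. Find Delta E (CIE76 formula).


Formula: Delta E = sqrt(dL*^2 + da*^2 + db*^2)
Step 1: dL*^2 = 1.77^2 = 3.1329
Step 2: da*^2 = 2.15^2 = 4.6225
Step 3: db*^2 = 0.77^2 = 0.5929
Step 4: Sum = 3.1329 + 4.6225 + 0.5929 = 8.3483
Step 5: Delta E = sqrt(8.3483) = 2.89

2.89 Delta E


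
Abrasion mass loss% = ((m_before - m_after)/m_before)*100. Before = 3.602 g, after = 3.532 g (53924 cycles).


Formula: Mass loss% = ((m_before - m_after) / m_before) * 100
Step 1: Mass loss = 3.602 - 3.532 = 0.07 g
Step 2: Ratio = 0.07 / 3.602 = 0.0194336
Step 3: Mass loss% = 0.0194336 * 100 = 1.94336% ≈ 1.94%

1.94%


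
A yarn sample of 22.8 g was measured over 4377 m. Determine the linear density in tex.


Formula: Tex = (mass_g / length_m) * 1000
Substituting: Tex = (22.8 / 4377) * 1000
Intermediate: 22.8 / 4377 = 0.00520905 g/m
Tex = 0.00520905 * 1000 = 5.21 tex

5.21 tex


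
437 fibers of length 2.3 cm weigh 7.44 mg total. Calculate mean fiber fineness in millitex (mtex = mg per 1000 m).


Formula: fineness (mtex) = mass (mg) / total length (km) = (mass_mg / total_length_m) * 1000
Step 1: Convert fiber length: 2.3 cm = 0.023 m
Step 2: Total fiber length = 437 * 0.023 = 10.051 m
Step 3: Linear density = 7.44 mg / 10.051 m = 0.7402 mg/m
Step 4: fineness = 0.7402 * 1000 = 740.2 mtex

740.2 mtex


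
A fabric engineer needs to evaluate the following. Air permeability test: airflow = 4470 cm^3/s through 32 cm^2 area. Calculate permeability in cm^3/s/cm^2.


Formula: Air Permeability = Airflow / Test Area
AP = 4470 cm^3/s / 32 cm^2
AP = 139.7 cm^3/s/cm^2

139.7 cm^3/s/cm^2


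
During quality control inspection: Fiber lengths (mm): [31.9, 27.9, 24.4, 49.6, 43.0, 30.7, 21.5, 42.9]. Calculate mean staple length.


Formula: Mean = sum of lengths / count
Sum = 31.9 + 27.9 + 24.4 + 49.6 + 43.0 + 30.7 + 21.5 + 42.9
Sum = 271.9 mm
Mean = 271.9 / 8 = 33.99 mm

33.99 mm


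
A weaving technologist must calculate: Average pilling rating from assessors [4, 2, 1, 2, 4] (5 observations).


Formula: Mean = sum / count
Sum = 4 + 2 + 1 + 2 + 4 = 13
Mean = 13 / 5 = 2.6

2.6


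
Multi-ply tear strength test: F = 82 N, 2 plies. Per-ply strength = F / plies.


Formula: Per-ply strength = Total force / Number of plies
Per-ply = 82 N / 2
Per-ply = 41 N

41 N


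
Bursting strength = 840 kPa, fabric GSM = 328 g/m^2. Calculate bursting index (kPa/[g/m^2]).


Formula: Bursting Index = Bursting Strength / Fabric GSM
BI = 840 kPa / 328 g/m^2
BI = 2.561 kPa/(g/m^2)

2.561 kPa/(g/m^2)


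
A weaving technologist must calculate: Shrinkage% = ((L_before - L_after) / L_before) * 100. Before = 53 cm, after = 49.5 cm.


Formula: Shrinkage% = ((L_before - L_after) / L_before) * 100
Step 1: Shrinkage = 53 - 49.5 = 3.5 cm
Step 2: Shrinkage% = (3.5 / 53) * 100
Step 3: Shrinkage% = 0.066038 * 100 = 6.6038% ≈ 6.6%

6.6%


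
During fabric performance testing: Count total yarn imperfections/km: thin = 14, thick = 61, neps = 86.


Formula: Total = thin places + thick places + neps
Total = 14 + 61 + 86
Total = 161 imperfections/km

161 imperfections/km


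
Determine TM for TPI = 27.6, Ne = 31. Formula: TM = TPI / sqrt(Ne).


Formula: TM = TPI / sqrt(Ne)
Step 1: sqrt(Ne) = sqrt(31) = 5.5678
Step 2: TM = 27.6 / 5.5678 = 4.96

4.96 TM


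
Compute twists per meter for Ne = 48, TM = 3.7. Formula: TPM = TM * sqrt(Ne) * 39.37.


Formula: TPM = TM * sqrt(Ne) * 39.37
Step 1: sqrt(Ne) = sqrt(48) = 6.9282
Step 2: TM * sqrt(Ne) = 3.7 * 6.9282 = 25.6343
Step 3: TPM = 25.6343 * 39.37 = 1009 twists/m

1009 twists/m


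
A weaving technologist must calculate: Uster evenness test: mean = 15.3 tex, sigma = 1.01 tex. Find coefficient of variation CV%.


Formula: CV% = (standard deviation / mean) * 100
Step 1: Ratio = 1.01 / 15.3 = 0.066013
Step 2: CV% = 0.066013 * 100 = 6.6013% ≈ 6.6%

6.6%


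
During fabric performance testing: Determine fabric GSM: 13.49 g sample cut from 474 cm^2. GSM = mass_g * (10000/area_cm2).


Formula: GSM = mass_g / area_m2
Step 1: Convert area: 474 cm^2 = 474 / 10000 = 0.0474 m^2
Step 2: GSM = 13.49 g / 0.0474 m^2 = 284.6 g/m^2

284.6 g/m^2


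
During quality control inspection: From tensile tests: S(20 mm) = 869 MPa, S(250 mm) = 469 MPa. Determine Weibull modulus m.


Formula: m = ln(L1/L2) / ln(S2/S1)
Step 1: ln(L1/L2) = ln(20/250) = -2.52573
Step 2: S2/S1 = 469/869 = 0.5397
Step 3: ln(S2/S1) = ln(0.5397) = -0.61674
Step 4: m = -2.52573 / -0.61674 = 4.10

4.10 (Weibull m)


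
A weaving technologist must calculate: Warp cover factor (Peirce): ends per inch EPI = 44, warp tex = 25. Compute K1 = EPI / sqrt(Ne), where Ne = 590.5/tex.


Formula: K1 = EPI / sqrt(Ne), with Ne = 590.5 / tex_warp
Step 1: Ne = 590.5 / 25 = 23.62
Step 2: sqrt(Ne) = sqrt(23.62) = 4.86
Step 3: K1 = 44 / 4.86 = 9.1

9.1


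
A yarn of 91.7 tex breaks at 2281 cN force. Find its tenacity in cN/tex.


Formula: Tenacity = Breaking force / Linear density
Tenacity = 2281 cN / 91.7 tex
Tenacity = 24.87 cN/tex

24.87 cN/tex


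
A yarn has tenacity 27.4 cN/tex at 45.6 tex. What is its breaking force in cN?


Formula: Breaking force = Tenacity * Linear density
F = 27.4 cN/tex * 45.6 tex
F = 1249.44 cN

1249.44 cN


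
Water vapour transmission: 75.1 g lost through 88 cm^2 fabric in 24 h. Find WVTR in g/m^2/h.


Formula: WVTR = mass_loss / (area * time)
Step 1: Convert area: 88 cm^2 = 0.0088 m^2
Step 2: WVTR = 75.1 g / (0.0088 m^2 * 24 h)
Step 3: WVTR = 75.1 / 0.2112 = 355.6 g/m^2/h

355.6 g/m^2/h


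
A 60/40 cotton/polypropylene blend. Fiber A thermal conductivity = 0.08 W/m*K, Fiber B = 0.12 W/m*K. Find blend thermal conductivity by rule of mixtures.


Formula: Blend property = (fraction_A * property_A) + (fraction_B * property_B)
Step 1: Contribution A = 60/100 * 0.08 W/m*K = 0.048 W/m*K
Step 2: Contribution B = 40/100 * 0.12 W/m*K = 0.048 W/m*K
Step 3: Blend thermal conductivity = 0.048 + 0.048 = 0.096 W/m*K

0.096 W/m*K


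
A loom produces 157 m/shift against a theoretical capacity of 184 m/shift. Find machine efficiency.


Formula: Efficiency% = (Actual output / Theoretical output) * 100
Efficiency% = (157 / 184) * 100
Efficiency% = 0.853261 * 100 = 85.3261% ≈ 85.3%

85.3%


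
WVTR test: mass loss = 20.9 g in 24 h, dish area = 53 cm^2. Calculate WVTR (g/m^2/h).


Formula: WVTR = mass_loss / (area * time)
Step 1: Convert area: 53 cm^2 = 0.0053 m^2
Step 2: WVTR = 20.9 g / (0.0053 m^2 * 24 h)
Step 3: WVTR = 20.9 / 0.1272 = 164.3 g/m^2/h

164.3 g/m^2/h


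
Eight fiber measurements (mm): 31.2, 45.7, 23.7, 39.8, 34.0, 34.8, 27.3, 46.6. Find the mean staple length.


Formula: Mean = sum of lengths / count
Sum = 31.2 + 45.7 + 23.7 + 39.8 + 34.0 + 34.8 + 27.3 + 46.6
Sum = 283.1 mm
Mean = 283.1 / 8 = 35.39 mm

35.39 mm


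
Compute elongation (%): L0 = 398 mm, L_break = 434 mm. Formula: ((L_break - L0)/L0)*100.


Formula: Elongation (%) = ((L_break - L0) / L0) * 100
Step 1: Extension = 434 - 398 = 36 mm
Step 2: Elongation = (36 / 398) * 100
Step 3: Elongation = 0.090452 * 100 = 9.0452% ≈ 9.0%

9.0%


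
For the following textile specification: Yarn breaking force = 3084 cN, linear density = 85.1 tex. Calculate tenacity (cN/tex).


Formula: Tenacity = Breaking force / Linear density
Tenacity = 3084 cN / 85.1 tex
Tenacity = 36.24 cN/tex

36.24 cN/tex


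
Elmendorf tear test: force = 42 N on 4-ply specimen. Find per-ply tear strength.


Formula: Per-ply strength = Total force / Number of plies
Per-ply = 42 N / 4
Per-ply = 10.5 N

10.5 N


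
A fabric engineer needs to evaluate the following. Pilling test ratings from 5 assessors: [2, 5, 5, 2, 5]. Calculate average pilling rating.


Formula: Mean = sum / count
Sum = 2 + 5 + 5 + 2 + 5 = 19
Mean = 19 / 5 = 3.8

3.8


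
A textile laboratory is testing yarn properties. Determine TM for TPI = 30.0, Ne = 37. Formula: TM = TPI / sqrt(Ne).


Formula: TM = TPI / sqrt(Ne)
Step 1: sqrt(Ne) = sqrt(37) = 6.0828
Step 2: TM = 30.0 / 6.0828 = 4.93

4.93 TM


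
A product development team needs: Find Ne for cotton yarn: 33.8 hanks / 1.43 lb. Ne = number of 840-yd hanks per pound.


Formula: Ne = hanks / mass_lb
Substituting: Ne = 33.8 / 1.43
Ne = 23.6

23.6 Ne


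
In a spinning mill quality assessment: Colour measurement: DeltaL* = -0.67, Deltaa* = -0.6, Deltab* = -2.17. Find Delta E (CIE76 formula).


Formula: Delta E = sqrt(dL*^2 + da*^2 + db*^2)
Step 1: dL*^2 = (-0.67)^2 = 0.4489
Step 2: da*^2 = (-0.6)^2 = 0.36
Step 3: db*^2 = (-2.17)^2 = 4.7089
Step 4: Sum = 0.4489 + 0.36 + 4.7089 = 5.5178
Step 5: Delta E = sqrt(5.5178) = 2.35

2.35 Delta E


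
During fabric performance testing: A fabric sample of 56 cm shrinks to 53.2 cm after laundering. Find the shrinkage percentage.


Formula: Shrinkage% = ((L_before - L_after) / L_before) * 100
Step 1: Shrinkage = 56 - 53.2 = 2.8 cm
Step 2: Shrinkage% = (2.8 / 56) * 100
Step 3: Shrinkage% = 0.05 * 100 = 5.0%

5.0%


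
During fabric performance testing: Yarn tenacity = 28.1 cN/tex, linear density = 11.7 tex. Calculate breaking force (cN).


Formula: Breaking force = Tenacity * Linear density
F = 28.1 cN/tex * 11.7 tex
F = 328.77 cN

328.77 cN


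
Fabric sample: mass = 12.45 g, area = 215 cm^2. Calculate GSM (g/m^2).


Formula: GSM = mass_g / area_m2
Step 1: Convert area: 215 cm^2 = 215 / 10000 = 0.0215 m^2
Step 2: GSM = 12.45 g / 0.0215 m^2 = 579.1 g/m^2

579.1 g/m^2


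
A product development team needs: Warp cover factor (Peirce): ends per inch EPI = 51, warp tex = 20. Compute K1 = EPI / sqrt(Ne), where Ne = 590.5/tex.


Formula: K1 = EPI / sqrt(Ne), with Ne = 590.5 / tex_warp
Step 1: Ne = 590.5 / 20 = 29.525
Step 2: sqrt(Ne) = sqrt(29.525) = 5.4337
Step 3: K1 = 51 / 5.4337 = 9.4

9.4


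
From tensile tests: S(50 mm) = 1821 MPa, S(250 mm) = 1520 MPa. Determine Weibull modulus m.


Formula: m = ln(L1/L2) / ln(S2/S1)
Step 1: ln(L1/L2) = ln(50/250) = -1.60944
Step 2: S2/S1 = 1520/1821 = 0.83471
Step 3: ln(S2/S1) = ln(0.83471) = -0.18067
Step 4: m = -1.60944 / -0.18067 = 8.91

8.91 (Weibull m)


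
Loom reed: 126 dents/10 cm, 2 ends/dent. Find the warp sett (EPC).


Formula: EPC = (dents per 10 cm * ends per dent) / 10
Step 1: Total ends per 10 cm = 126 * 2 = 252
Step 2: EPC = 252 / 10 = 25.2 ends/cm

25.2 ends/cm


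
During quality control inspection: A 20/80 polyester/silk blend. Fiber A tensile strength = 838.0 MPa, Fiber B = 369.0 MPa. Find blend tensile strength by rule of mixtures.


Formula: Blend property = (fraction_A * property_A) + (fraction_B * property_B)
Step 1: Contribution A = 20/100 * 838.0 MPa = 167.6 MPa
Step 2: Contribution B = 80/100 * 369.0 MPa = 295.2 MPa
Step 3: Blend tensile strength = 167.6 + 295.2 = 462.8 MPa

462.8 MPa


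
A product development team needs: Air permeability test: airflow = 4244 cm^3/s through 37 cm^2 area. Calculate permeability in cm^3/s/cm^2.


Formula: Air Permeability = Airflow / Test Area
AP = 4244 cm^3/s / 37 cm^2
AP = 114.7 cm^3/s/cm^2

114.7 cm^3/s/cm^2


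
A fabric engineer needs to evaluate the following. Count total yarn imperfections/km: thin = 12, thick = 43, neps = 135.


Formula: Total = thin places + thick places + neps
Total = 12 + 43 + 135
Total = 190 imperfections/km

190 imperfections/km


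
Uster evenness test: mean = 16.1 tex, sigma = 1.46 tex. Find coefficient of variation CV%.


Formula: CV% = (standard deviation / mean) * 100
Step 1: Ratio = 1.46 / 16.1 = 0.090683
Step 2: CV% = 0.090683 * 100 = 9.0683% ≈ 9.1%

9.1%


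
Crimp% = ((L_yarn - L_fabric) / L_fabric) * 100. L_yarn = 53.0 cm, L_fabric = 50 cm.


Formula: Crimp% = ((L_yarn - L_fabric) / L_fabric) * 100
Step 1: Extension = 53.0 - 50 = 3.0 cm
Step 2: Crimp% = (3.0 / 50) * 100
Step 3: Crimp% = 0.06 * 100 = 6.0%

6.0%


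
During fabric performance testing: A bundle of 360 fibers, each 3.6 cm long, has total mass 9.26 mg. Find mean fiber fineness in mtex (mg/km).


Formula: fineness (mtex) = mass (mg) / total length (km) = (mass_mg / total_length_m) * 1000
Step 1: Convert fiber length: 3.6 cm = 0.036 m
Step 2: Total fiber length = 360 * 0.036 = 12.96 m
Step 3: Linear density = 9.26 mg / 12.96 m = 0.7145 mg/m
Step 4: fineness = 0.7145 * 1000 = 714.5 mtex

714.5 mtex


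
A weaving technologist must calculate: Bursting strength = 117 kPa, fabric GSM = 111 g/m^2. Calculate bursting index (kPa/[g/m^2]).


Formula: Bursting Index = Bursting Strength / Fabric GSM
BI = 117 kPa / 111 g/m^2
BI = 1.054 kPa/(g/m^2)

1.054 kPa/(g/m^2)


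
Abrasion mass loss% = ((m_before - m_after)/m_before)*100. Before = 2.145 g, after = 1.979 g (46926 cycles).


Formula: Mass loss% = ((m_before - m_after) / m_before) * 100
Step 1: Mass loss = 2.145 - 1.979 = 0.166 g
Step 2: Ratio = 0.166 / 2.145 = 0.0773893
Step 3: Mass loss% = 0.0773893 * 100 = 7.73893% ≈ 7.74%

7.74%


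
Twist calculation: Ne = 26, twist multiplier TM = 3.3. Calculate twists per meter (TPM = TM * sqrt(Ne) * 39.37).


Formula: TPM = TM * sqrt(Ne) * 39.37
Step 1: sqrt(Ne) = sqrt(26) = 5.099
Step 2: TM * sqrt(Ne) = 3.3 * 5.099 = 16.8267
Step 3: TPM = 16.8267 * 39.37 = 662 twists/m

662 twists/m


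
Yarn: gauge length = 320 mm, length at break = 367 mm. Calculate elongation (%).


Formula: Elongation (%) = ((L_break - L0) / L0) * 100
Step 1: Extension = 367 - 320 = 47 mm
Step 2: Elongation = (47 / 320) * 100
Step 3: Elongation = 0.146875 * 100 = 14.6875% ≈ 14.7%

14.7%


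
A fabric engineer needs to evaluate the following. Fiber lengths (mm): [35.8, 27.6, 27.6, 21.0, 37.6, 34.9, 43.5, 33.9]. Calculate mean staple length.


Formula: Mean = sum of lengths / count
Sum = 35.8 + 27.6 + 27.6 + 21.0 + 37.6 + 34.9 + 43.5 + 33.9
Sum = 261.9 mm
Mean = 261.9 / 8 = 32.74 mm

32.74 mm


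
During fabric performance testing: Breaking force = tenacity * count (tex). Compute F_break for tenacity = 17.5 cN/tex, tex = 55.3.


Formula: Breaking force = Tenacity * Linear density
F = 17.5 cN/tex * 55.3 tex
F = 967.75 cN

967.75 cN


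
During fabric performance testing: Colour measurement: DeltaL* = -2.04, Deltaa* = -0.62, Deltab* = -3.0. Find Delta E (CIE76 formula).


Formula: Delta E = sqrt(dL*^2 + da*^2 + db*^2)
Step 1: dL*^2 = (-2.04)^2 = 4.1616
Step 2: da*^2 = (-0.62)^2 = 0.3844
Step 3: db*^2 = (-3.0)^2 = 9.0
Step 4: Sum = 4.1616 + 0.3844 + 9.0 = 13.546
Step 5: Delta E = sqrt(13.546) = 3.68

3.68 Delta E


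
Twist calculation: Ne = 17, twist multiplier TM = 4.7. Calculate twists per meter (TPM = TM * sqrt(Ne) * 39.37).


Formula: TPM = TM * sqrt(Ne) * 39.37
Step 1: sqrt(Ne) = sqrt(17) = 4.1231
Step 2: TM * sqrt(Ne) = 4.7 * 4.1231 = 19.3786
Step 3: TPM = 19.3786 * 39.37 = 763 twists/m

763 twists/m


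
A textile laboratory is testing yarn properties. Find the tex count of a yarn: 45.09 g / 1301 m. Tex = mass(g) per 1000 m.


Formula: Tex = (mass_g / length_m) * 1000
Substituting: Tex = (45.09 / 1301) * 1000
Intermediate: 45.09 / 1301 = 0.03465796 g/m
Tex = 0.03465796 * 1000 = 34.66 tex

34.66 tex


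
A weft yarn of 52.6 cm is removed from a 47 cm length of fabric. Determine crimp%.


Formula: Crimp% = ((L_yarn - L_fabric) / L_fabric) * 100
Step 1: Extension = 52.6 - 47 = 5.6 cm
Step 2: Crimp% = (5.6 / 47) * 100
Step 3: Crimp% = 0.119149 * 100 = 11.9149% ≈ 11.9%

11.9%


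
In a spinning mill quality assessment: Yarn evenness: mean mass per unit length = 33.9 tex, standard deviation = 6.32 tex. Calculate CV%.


Formula: CV% = (standard deviation / mean) * 100
Step 1: Ratio = 6.32 / 33.9 = 0.186431
Step 2: CV% = 0.186431 * 100 = 18.6431% ≈ 18.6%

18.6%


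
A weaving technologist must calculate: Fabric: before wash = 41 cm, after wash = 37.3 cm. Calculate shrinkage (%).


Formula: Shrinkage% = ((L_before - L_after) / L_before) * 100
Step 1: Shrinkage = 41 - 37.3 = 3.7 cm
Step 2: Shrinkage% = (3.7 / 41) * 100
Step 3: Shrinkage% = 0.090244 * 100 = 9.0244% ≈ 9.0%

9.0%


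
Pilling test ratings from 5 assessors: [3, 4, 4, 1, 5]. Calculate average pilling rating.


Formula: Mean = sum / count
Sum = 3 + 4 + 4 + 1 + 5 = 17
Mean = 17 / 5 = 3.4

3.4


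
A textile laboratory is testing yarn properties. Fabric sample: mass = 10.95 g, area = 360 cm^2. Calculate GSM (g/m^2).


Formula: GSM = mass_g / area_m2
Step 1: Convert area: 360 cm^2 = 360 / 10000 = 0.036 m^2
Step 2: GSM = 10.95 g / 0.036 m^2 = 304.2 g/m^2

304.2 g/m^2


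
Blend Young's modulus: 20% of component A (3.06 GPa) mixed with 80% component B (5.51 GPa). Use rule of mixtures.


Formula: Blend property = (fraction_A * property_A) + (fraction_B * property_B)
Step 1: Contribution A = 20/100 * 3.06 GPa = 0.612 GPa
Step 2: Contribution B = 80/100 * 5.51 GPa = 4.408 GPa
Step 3: Blend Young's modulus = 0.612 + 4.408 = 5.02 GPa

5.02 GPa


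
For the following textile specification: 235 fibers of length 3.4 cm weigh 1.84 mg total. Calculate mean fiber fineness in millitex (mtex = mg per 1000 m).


Formula: fineness (mtex) = mass (mg) / total length (km) = (mass_mg / total_length_m) * 1000
Step 1: Convert fiber length: 3.4 cm = 0.034 m
Step 2: Total fiber length = 235 * 0.034 = 7.99 m
Step 3: Linear density = 1.84 mg / 7.99 m = 0.2303 mg/m
Step 4: fineness = 0.2303 * 1000 = 230.3 mtex

230.3 mtex


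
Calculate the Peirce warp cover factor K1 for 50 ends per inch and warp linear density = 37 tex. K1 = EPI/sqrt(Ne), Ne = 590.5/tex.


Formula: K1 = EPI / sqrt(Ne), with Ne = 590.5 / tex_warp
Step 1: Ne = 590.5 / 37 = 15.959
Step 2: sqrt(Ne) = sqrt(15.959) = 3.9949
Step 3: K1 = 50 / 3.9949 = 12.5

12.5


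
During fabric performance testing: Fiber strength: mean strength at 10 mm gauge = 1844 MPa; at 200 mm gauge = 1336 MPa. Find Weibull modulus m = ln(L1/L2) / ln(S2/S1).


Formula: m = ln(L1/L2) / ln(S2/S1)
Step 1: ln(L1/L2) = ln(10/200) = -2.99573
Step 2: S2/S1 = 1336/1844 = 0.72451
Step 3: ln(S2/S1) = ln(0.72451) = -0.32226
Step 4: m = -2.99573 / -0.32226 = 9.30

9.30 (Weibull m)


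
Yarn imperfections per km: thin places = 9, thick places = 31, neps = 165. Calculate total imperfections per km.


Formula: Total = thin places + thick places + neps
Total = 9 + 31 + 165
Total = 205 imperfections/km

205 imperfections/km


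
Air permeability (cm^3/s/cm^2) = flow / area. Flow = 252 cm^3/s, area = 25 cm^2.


Formula: Air Permeability = Airflow / Test Area
AP = 252 cm^3/s / 25 cm^2
AP = 10.1 cm^3/s/cm^2

10.1 cm^3/s/cm^2


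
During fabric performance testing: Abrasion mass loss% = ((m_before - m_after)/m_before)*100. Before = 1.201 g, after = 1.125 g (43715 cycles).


Formula: Mass loss% = ((m_before - m_after) / m_before) * 100
Step 1: Mass loss = 1.201 - 1.125 = 0.076 g
Step 2: Ratio = 0.076 / 1.201 = 0.0632806
Step 3: Mass loss% = 0.0632806 * 100 = 6.32806% ≈ 6.33%

6.33%


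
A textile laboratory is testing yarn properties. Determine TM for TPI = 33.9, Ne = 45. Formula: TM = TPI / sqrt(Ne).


Formula: TM = TPI / sqrt(Ne)
Step 1: sqrt(Ne) = sqrt(45) = 6.7082
Step 2: TM = 33.9 / 6.7082 = 5.05

5.05 TM


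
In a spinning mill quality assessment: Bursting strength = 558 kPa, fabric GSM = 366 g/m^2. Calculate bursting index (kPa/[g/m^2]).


Formula: Bursting Index = Bursting Strength / Fabric GSM
BI = 558 kPa / 366 g/m^2
BI = 1.525 kPa/(g/m^2)

1.525 kPa/(g/m^2)


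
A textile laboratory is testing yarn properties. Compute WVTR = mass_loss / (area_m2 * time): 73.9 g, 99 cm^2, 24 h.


Formula: WVTR = mass_loss / (area * time)
Step 1: Convert area: 99 cm^2 = 0.0099 m^2
Step 2: WVTR = 73.9 g / (0.0099 m^2 * 24 h)
Step 3: WVTR = 73.9 / 0.2376 = 311.0 g/m^2/h

311.0 g/m^2/h


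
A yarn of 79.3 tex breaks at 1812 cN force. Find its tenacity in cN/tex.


Formula: Tenacity = Breaking force / Linear density
Tenacity = 1812 cN / 79.3 tex
Tenacity = 22.85 cN/tex

22.85 cN/tex


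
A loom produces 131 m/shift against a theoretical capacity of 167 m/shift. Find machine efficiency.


Formula: Efficiency% = (Actual output / Theoretical output) * 100
Efficiency% = (131 / 167) * 100
Efficiency% = 0.784431 * 100 = 78.4431% ≈ 78.4%

78.4%
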